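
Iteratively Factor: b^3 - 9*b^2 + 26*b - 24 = (b - 2)*(b^2 - 7*b + 12) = (b - 4)*(b - 2)*(b - 3)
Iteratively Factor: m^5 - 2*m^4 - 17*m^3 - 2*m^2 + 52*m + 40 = (m + 1)*(m^4 - 3*m^3 - 14*m^2 + 12*m + 40) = (m + 1)*(m + 2)*(m^3 - 5*m^2 - 4*m + 20) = (m - 5)*(m + 1)*(m + 2)*(m^2 - 4) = (m - 5)*(m + 1)*(m + 2)^2*(m - 2)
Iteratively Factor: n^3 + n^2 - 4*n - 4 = (n - 2)*(n^2 + 3*n + 2) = (n - 2)*(n + 2)*(n + 1)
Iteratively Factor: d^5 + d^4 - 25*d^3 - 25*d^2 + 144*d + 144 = (d - 3)*(d^4 + 4*d^3 - 13*d^2 - 64*d - 48) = (d - 3)*(d + 4)*(d^3 - 13*d - 12) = (d - 4)*(d - 3)*(d + 4)*(d^2 + 4*d + 3) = (d - 4)*(d - 3)*(d + 3)*(d + 4)*(d + 1)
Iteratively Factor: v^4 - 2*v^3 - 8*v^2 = (v)*(v^3 - 2*v^2 - 8*v) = v*(v + 2)*(v^2 - 4*v) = v*(v - 4)*(v + 2)*(v)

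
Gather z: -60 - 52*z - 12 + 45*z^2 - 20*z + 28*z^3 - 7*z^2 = 28*z^3 + 38*z^2 - 72*z - 72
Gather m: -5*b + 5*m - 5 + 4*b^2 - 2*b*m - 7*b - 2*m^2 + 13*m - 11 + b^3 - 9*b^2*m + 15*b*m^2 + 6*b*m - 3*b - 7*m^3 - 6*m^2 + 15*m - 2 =b^3 + 4*b^2 - 15*b - 7*m^3 + m^2*(15*b - 8) + m*(-9*b^2 + 4*b + 33) - 18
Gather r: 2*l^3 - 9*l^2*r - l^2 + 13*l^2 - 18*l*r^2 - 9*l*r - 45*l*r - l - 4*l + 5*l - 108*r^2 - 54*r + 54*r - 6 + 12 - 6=2*l^3 + 12*l^2 + r^2*(-18*l - 108) + r*(-9*l^2 - 54*l)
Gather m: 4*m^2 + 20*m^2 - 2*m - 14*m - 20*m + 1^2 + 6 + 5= 24*m^2 - 36*m + 12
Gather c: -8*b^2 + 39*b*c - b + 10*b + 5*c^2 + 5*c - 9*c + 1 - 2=-8*b^2 + 9*b + 5*c^2 + c*(39*b - 4) - 1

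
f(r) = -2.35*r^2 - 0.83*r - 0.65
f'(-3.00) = 13.27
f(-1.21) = -3.09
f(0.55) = -1.82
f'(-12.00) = 55.57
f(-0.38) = -0.67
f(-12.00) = -329.09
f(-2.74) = -16.02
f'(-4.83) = 21.87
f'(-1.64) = 6.88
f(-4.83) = -51.46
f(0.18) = -0.88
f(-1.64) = -5.61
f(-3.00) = -19.31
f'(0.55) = -3.42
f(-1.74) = -6.32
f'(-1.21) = 4.86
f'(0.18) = -1.68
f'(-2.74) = 12.05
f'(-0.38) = 0.96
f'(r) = -4.7*r - 0.83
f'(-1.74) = 7.35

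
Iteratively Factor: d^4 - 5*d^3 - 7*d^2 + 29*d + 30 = (d + 2)*(d^3 - 7*d^2 + 7*d + 15) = (d + 1)*(d + 2)*(d^2 - 8*d + 15) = (d - 3)*(d + 1)*(d + 2)*(d - 5)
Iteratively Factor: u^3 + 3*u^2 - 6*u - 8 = (u + 1)*(u^2 + 2*u - 8) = (u - 2)*(u + 1)*(u + 4)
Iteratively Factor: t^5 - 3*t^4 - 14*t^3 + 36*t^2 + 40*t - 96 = (t + 3)*(t^4 - 6*t^3 + 4*t^2 + 24*t - 32) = (t - 4)*(t + 3)*(t^3 - 2*t^2 - 4*t + 8) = (t - 4)*(t + 2)*(t + 3)*(t^2 - 4*t + 4) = (t - 4)*(t - 2)*(t + 2)*(t + 3)*(t - 2)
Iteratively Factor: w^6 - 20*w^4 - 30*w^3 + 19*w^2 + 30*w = (w)*(w^5 - 20*w^3 - 30*w^2 + 19*w + 30) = w*(w - 1)*(w^4 + w^3 - 19*w^2 - 49*w - 30) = w*(w - 1)*(w + 2)*(w^3 - w^2 - 17*w - 15) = w*(w - 1)*(w + 1)*(w + 2)*(w^2 - 2*w - 15) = w*(w - 1)*(w + 1)*(w + 2)*(w + 3)*(w - 5)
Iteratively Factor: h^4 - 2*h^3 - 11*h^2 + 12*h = (h + 3)*(h^3 - 5*h^2 + 4*h) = h*(h + 3)*(h^2 - 5*h + 4) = h*(h - 4)*(h + 3)*(h - 1)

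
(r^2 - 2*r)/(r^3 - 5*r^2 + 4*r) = (r - 2)/(r^2 - 5*r + 4)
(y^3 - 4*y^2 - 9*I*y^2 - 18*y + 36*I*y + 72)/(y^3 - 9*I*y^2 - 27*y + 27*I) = (y^2 + y*(-4 - 6*I) + 24*I)/(y^2 - 6*I*y - 9)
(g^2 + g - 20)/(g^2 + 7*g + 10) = (g - 4)/(g + 2)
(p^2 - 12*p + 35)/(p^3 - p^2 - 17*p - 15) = (p - 7)/(p^2 + 4*p + 3)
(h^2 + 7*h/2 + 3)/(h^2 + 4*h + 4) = (h + 3/2)/(h + 2)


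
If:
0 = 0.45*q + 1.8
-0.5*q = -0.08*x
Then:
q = -4.00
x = -25.00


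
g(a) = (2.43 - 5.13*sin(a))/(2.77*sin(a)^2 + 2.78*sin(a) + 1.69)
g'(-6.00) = -2.41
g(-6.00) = 0.37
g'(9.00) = 1.55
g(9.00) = 0.10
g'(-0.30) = -7.91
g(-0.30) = 3.55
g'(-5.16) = -0.17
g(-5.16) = -0.34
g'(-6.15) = -3.78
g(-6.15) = 0.83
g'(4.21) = -1.84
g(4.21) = 5.01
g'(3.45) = 7.88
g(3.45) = 3.62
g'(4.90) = 0.81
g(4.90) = 4.58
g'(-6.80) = -4.68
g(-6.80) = 5.00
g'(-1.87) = -1.26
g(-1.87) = 4.69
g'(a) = (2.43 - 5.13*sin(a))*(-5.54*sin(a)*cos(a) - 2.78*cos(a))/(2.77*sin(a)^2 + 2.78*sin(a) + 1.69)^2 - 5.13*cos(a)/(2.77*sin(a)^2 + 2.78*sin(a) + 1.69)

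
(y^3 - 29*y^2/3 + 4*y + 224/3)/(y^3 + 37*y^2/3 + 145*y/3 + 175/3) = (y^2 - 12*y + 32)/(y^2 + 10*y + 25)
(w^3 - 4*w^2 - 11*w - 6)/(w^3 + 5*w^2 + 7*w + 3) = (w - 6)/(w + 3)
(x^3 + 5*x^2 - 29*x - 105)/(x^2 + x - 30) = (x^2 + 10*x + 21)/(x + 6)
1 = 1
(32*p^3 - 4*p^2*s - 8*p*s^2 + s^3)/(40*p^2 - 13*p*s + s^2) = (4*p^2 - s^2)/(5*p - s)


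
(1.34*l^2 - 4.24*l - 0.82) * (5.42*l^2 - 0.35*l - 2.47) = 7.2628*l^4 - 23.4498*l^3 - 6.2702*l^2 + 10.7598*l + 2.0254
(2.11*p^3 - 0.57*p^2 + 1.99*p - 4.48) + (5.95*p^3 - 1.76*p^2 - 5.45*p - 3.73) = 8.06*p^3 - 2.33*p^2 - 3.46*p - 8.21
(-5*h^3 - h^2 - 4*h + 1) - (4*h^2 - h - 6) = -5*h^3 - 5*h^2 - 3*h + 7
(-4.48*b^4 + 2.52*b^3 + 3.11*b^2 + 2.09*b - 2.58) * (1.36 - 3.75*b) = 16.8*b^5 - 15.5428*b^4 - 8.2353*b^3 - 3.6079*b^2 + 12.5174*b - 3.5088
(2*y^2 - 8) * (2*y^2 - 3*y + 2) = 4*y^4 - 6*y^3 - 12*y^2 + 24*y - 16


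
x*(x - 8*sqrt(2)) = x^2 - 8*sqrt(2)*x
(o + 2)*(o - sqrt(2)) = o^2 - sqrt(2)*o + 2*o - 2*sqrt(2)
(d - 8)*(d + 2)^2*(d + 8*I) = d^4 - 4*d^3 + 8*I*d^3 - 28*d^2 - 32*I*d^2 - 32*d - 224*I*d - 256*I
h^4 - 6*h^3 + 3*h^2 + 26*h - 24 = (h - 4)*(h - 3)*(h - 1)*(h + 2)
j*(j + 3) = j^2 + 3*j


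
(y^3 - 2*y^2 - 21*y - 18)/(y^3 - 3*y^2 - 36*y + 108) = (y^2 + 4*y + 3)/(y^2 + 3*y - 18)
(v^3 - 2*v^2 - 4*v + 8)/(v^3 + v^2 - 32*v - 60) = (v^2 - 4*v + 4)/(v^2 - v - 30)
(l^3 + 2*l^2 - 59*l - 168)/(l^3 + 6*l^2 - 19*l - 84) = (l - 8)/(l - 4)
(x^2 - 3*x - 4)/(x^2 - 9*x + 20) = (x + 1)/(x - 5)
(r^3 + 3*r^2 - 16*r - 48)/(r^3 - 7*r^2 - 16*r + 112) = (r + 3)/(r - 7)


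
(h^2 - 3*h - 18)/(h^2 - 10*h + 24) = (h + 3)/(h - 4)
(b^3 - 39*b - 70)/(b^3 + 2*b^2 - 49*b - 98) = (b + 5)/(b + 7)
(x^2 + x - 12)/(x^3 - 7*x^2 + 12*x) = (x + 4)/(x*(x - 4))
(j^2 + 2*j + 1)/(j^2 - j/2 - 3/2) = 2*(j + 1)/(2*j - 3)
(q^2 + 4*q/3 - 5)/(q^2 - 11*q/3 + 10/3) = (q + 3)/(q - 2)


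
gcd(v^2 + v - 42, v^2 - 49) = v + 7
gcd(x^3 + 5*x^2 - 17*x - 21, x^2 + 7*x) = x + 7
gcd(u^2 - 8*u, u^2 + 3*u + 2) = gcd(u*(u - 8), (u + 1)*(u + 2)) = 1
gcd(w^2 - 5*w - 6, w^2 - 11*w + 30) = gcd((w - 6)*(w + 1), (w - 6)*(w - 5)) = w - 6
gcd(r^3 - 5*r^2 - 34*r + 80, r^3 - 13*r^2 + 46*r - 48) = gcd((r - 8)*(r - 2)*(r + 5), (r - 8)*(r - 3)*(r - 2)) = r^2 - 10*r + 16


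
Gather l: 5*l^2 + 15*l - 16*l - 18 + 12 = 5*l^2 - l - 6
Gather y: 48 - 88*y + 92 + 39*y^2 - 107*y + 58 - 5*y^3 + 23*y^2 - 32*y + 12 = -5*y^3 + 62*y^2 - 227*y + 210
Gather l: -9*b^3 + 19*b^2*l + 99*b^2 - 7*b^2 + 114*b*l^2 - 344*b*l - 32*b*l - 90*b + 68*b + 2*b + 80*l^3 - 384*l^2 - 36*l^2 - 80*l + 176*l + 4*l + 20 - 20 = -9*b^3 + 92*b^2 - 20*b + 80*l^3 + l^2*(114*b - 420) + l*(19*b^2 - 376*b + 100)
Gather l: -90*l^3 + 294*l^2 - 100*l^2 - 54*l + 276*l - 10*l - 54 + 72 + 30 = -90*l^3 + 194*l^2 + 212*l + 48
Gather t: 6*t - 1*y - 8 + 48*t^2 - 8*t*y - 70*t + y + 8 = 48*t^2 + t*(-8*y - 64)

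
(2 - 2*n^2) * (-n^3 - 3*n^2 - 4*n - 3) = 2*n^5 + 6*n^4 + 6*n^3 - 8*n - 6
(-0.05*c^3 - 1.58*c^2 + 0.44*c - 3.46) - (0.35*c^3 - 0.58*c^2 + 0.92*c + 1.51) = -0.4*c^3 - 1.0*c^2 - 0.48*c - 4.97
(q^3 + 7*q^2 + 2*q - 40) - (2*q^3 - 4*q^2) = -q^3 + 11*q^2 + 2*q - 40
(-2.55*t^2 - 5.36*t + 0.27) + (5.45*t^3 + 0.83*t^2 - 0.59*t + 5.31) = 5.45*t^3 - 1.72*t^2 - 5.95*t + 5.58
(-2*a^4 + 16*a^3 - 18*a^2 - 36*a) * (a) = -2*a^5 + 16*a^4 - 18*a^3 - 36*a^2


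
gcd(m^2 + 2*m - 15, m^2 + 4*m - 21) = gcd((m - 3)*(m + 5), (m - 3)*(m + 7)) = m - 3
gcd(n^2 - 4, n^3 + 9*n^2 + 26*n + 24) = n + 2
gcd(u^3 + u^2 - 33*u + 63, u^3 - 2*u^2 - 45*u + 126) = u^2 + 4*u - 21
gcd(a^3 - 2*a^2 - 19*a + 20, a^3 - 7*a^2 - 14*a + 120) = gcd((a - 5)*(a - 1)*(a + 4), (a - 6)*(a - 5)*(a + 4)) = a^2 - a - 20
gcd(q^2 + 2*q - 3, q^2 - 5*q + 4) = q - 1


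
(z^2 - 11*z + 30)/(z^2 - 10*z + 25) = (z - 6)/(z - 5)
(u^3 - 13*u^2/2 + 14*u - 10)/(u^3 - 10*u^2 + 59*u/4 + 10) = 2*(u^2 - 4*u + 4)/(2*u^2 - 15*u - 8)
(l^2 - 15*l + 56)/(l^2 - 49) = (l - 8)/(l + 7)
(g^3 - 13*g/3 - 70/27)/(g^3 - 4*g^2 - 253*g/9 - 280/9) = (9*g^2 - 15*g - 14)/(3*(3*g^2 - 17*g - 56))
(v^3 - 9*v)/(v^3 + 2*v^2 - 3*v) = (v - 3)/(v - 1)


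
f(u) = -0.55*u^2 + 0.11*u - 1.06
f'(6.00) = -6.49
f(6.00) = -20.20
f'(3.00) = -3.19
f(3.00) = -5.68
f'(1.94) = -2.02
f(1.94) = -2.92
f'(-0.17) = 0.30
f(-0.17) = -1.09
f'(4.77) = -5.14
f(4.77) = -13.05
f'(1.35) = -1.38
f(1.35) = -1.91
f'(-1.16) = 1.39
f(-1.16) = -1.93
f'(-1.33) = 1.57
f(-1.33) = -2.18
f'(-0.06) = 0.18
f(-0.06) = -1.07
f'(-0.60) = 0.77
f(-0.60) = -1.32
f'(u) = 0.11 - 1.1*u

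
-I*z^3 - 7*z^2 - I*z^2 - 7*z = z*(z - 7*I)*(-I*z - I)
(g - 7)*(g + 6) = g^2 - g - 42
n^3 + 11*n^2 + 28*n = n*(n + 4)*(n + 7)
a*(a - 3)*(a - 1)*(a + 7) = a^4 + 3*a^3 - 25*a^2 + 21*a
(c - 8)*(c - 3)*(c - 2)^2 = c^4 - 15*c^3 + 72*c^2 - 140*c + 96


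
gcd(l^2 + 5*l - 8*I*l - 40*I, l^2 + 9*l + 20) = l + 5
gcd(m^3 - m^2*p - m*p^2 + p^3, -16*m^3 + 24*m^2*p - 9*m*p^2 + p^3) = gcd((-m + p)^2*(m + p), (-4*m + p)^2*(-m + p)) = -m + p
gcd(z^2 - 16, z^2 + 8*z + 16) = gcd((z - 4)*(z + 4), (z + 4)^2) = z + 4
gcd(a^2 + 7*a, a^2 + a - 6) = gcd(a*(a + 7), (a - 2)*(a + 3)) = 1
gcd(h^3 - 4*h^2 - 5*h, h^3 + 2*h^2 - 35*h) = h^2 - 5*h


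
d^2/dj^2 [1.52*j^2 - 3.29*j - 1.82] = 3.04000000000000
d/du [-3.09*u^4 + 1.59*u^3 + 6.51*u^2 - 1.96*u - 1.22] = -12.36*u^3 + 4.77*u^2 + 13.02*u - 1.96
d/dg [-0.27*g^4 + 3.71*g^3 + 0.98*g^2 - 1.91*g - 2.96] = -1.08*g^3 + 11.13*g^2 + 1.96*g - 1.91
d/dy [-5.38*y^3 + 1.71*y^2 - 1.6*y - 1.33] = -16.14*y^2 + 3.42*y - 1.6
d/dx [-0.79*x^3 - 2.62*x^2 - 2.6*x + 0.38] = -2.37*x^2 - 5.24*x - 2.6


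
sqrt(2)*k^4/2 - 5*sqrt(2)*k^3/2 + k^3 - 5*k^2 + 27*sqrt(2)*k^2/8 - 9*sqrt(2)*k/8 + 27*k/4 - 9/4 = (k - 3)*(k - 3/2)*(k - 1/2)*(sqrt(2)*k/2 + 1)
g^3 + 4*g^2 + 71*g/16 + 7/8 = (g + 1/4)*(g + 7/4)*(g + 2)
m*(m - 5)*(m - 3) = m^3 - 8*m^2 + 15*m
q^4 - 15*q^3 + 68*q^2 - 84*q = q*(q - 7)*(q - 6)*(q - 2)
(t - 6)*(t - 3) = t^2 - 9*t + 18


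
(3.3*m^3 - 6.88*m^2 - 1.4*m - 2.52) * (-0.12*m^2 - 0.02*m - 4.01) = -0.396*m^5 + 0.7596*m^4 - 12.9274*m^3 + 27.9192*m^2 + 5.6644*m + 10.1052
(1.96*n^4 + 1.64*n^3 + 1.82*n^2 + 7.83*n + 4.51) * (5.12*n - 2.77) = 10.0352*n^5 + 2.9676*n^4 + 4.7756*n^3 + 35.0482*n^2 + 1.4021*n - 12.4927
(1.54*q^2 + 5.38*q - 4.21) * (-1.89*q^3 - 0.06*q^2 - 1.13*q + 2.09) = -2.9106*q^5 - 10.2606*q^4 + 5.8939*q^3 - 2.6082*q^2 + 16.0015*q - 8.7989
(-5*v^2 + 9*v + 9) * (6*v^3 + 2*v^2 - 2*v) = -30*v^5 + 44*v^4 + 82*v^3 - 18*v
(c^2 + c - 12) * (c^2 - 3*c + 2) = c^4 - 2*c^3 - 13*c^2 + 38*c - 24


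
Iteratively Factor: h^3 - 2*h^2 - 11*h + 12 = (h + 3)*(h^2 - 5*h + 4) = (h - 1)*(h + 3)*(h - 4)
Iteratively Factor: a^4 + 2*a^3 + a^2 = (a)*(a^3 + 2*a^2 + a) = a^2*(a^2 + 2*a + 1) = a^2*(a + 1)*(a + 1)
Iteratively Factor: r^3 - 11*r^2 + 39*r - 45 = (r - 3)*(r^2 - 8*r + 15) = (r - 3)^2*(r - 5)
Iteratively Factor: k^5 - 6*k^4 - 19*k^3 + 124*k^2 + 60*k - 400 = (k - 2)*(k^4 - 4*k^3 - 27*k^2 + 70*k + 200) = (k - 5)*(k - 2)*(k^3 + k^2 - 22*k - 40) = (k - 5)*(k - 2)*(k + 2)*(k^2 - k - 20) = (k - 5)^2*(k - 2)*(k + 2)*(k + 4)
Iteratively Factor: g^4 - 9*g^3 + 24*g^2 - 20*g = (g - 5)*(g^3 - 4*g^2 + 4*g) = g*(g - 5)*(g^2 - 4*g + 4) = g*(g - 5)*(g - 2)*(g - 2)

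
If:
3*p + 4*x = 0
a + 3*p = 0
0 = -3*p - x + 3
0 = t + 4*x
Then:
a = -4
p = 4/3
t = 4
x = -1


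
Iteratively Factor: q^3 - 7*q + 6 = (q - 1)*(q^2 + q - 6) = (q - 2)*(q - 1)*(q + 3)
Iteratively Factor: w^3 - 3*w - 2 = (w + 1)*(w^2 - w - 2) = (w + 1)^2*(w - 2)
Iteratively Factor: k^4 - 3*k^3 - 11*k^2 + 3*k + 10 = (k + 2)*(k^3 - 5*k^2 - k + 5) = (k - 5)*(k + 2)*(k^2 - 1) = (k - 5)*(k - 1)*(k + 2)*(k + 1)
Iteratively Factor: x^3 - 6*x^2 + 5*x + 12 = (x + 1)*(x^2 - 7*x + 12) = (x - 4)*(x + 1)*(x - 3)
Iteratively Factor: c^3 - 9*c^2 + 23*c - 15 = (c - 5)*(c^2 - 4*c + 3) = (c - 5)*(c - 1)*(c - 3)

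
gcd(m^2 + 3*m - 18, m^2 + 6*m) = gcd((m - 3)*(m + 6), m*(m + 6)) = m + 6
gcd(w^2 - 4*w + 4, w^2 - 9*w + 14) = w - 2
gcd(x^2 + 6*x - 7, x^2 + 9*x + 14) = x + 7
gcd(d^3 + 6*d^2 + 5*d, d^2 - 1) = d + 1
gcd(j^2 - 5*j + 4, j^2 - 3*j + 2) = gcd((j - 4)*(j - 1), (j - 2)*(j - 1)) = j - 1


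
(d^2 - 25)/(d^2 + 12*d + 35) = (d - 5)/(d + 7)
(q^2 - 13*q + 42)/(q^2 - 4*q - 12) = (q - 7)/(q + 2)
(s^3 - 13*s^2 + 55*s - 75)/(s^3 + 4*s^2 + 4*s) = (s^3 - 13*s^2 + 55*s - 75)/(s*(s^2 + 4*s + 4))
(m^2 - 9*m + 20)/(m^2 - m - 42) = (-m^2 + 9*m - 20)/(-m^2 + m + 42)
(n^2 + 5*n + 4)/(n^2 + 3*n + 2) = (n + 4)/(n + 2)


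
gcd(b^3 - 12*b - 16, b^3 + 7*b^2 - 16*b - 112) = b - 4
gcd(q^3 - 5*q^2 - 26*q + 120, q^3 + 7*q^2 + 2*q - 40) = q + 5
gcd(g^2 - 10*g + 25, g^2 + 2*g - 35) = g - 5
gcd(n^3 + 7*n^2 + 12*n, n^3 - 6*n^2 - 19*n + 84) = n + 4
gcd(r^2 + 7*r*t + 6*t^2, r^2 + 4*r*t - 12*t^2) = r + 6*t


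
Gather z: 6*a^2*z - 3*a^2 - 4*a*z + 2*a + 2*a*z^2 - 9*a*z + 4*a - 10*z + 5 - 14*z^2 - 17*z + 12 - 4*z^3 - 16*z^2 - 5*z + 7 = -3*a^2 + 6*a - 4*z^3 + z^2*(2*a - 30) + z*(6*a^2 - 13*a - 32) + 24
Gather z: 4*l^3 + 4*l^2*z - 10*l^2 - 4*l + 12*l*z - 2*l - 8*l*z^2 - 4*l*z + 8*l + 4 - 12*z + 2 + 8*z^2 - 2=4*l^3 - 10*l^2 + 2*l + z^2*(8 - 8*l) + z*(4*l^2 + 8*l - 12) + 4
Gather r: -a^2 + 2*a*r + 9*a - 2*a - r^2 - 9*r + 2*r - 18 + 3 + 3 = -a^2 + 7*a - r^2 + r*(2*a - 7) - 12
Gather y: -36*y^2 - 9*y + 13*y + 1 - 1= -36*y^2 + 4*y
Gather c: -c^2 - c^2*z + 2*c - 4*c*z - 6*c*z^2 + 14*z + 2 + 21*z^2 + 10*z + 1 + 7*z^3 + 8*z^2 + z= c^2*(-z - 1) + c*(-6*z^2 - 4*z + 2) + 7*z^3 + 29*z^2 + 25*z + 3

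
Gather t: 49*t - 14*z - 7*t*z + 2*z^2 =t*(49 - 7*z) + 2*z^2 - 14*z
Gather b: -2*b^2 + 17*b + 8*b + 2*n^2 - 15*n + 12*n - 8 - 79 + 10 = -2*b^2 + 25*b + 2*n^2 - 3*n - 77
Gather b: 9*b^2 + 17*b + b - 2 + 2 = 9*b^2 + 18*b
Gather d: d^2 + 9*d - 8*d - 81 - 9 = d^2 + d - 90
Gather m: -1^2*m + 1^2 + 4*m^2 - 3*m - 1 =4*m^2 - 4*m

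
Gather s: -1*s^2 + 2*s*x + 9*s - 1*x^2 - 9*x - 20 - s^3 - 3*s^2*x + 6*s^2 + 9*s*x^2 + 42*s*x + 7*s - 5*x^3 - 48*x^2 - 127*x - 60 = -s^3 + s^2*(5 - 3*x) + s*(9*x^2 + 44*x + 16) - 5*x^3 - 49*x^2 - 136*x - 80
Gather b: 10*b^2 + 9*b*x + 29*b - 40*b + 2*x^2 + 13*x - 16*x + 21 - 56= 10*b^2 + b*(9*x - 11) + 2*x^2 - 3*x - 35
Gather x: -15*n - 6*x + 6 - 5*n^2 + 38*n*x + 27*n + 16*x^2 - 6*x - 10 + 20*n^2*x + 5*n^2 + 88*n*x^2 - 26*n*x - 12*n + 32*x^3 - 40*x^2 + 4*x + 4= 32*x^3 + x^2*(88*n - 24) + x*(20*n^2 + 12*n - 8)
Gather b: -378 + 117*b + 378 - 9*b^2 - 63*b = -9*b^2 + 54*b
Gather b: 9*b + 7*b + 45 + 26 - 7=16*b + 64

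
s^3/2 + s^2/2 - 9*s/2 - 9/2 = (s/2 + 1/2)*(s - 3)*(s + 3)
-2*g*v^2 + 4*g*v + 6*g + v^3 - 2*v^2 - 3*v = (-2*g + v)*(v - 3)*(v + 1)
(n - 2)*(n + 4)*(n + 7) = n^3 + 9*n^2 + 6*n - 56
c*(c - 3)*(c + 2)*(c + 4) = c^4 + 3*c^3 - 10*c^2 - 24*c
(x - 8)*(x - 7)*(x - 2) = x^3 - 17*x^2 + 86*x - 112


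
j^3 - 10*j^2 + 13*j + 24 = (j - 8)*(j - 3)*(j + 1)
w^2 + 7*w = w*(w + 7)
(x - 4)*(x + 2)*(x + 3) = x^3 + x^2 - 14*x - 24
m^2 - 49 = (m - 7)*(m + 7)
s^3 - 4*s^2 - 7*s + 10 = (s - 5)*(s - 1)*(s + 2)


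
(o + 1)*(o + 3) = o^2 + 4*o + 3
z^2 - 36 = (z - 6)*(z + 6)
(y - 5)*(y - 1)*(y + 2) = y^3 - 4*y^2 - 7*y + 10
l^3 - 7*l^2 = l^2*(l - 7)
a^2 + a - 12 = (a - 3)*(a + 4)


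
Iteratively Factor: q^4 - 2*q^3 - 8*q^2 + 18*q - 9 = (q + 3)*(q^3 - 5*q^2 + 7*q - 3) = (q - 1)*(q + 3)*(q^2 - 4*q + 3) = (q - 3)*(q - 1)*(q + 3)*(q - 1)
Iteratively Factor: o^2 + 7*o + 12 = (o + 3)*(o + 4)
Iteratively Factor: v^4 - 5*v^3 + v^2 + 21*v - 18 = (v - 3)*(v^3 - 2*v^2 - 5*v + 6) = (v - 3)^2*(v^2 + v - 2) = (v - 3)^2*(v - 1)*(v + 2)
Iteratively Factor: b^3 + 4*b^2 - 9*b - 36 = (b + 4)*(b^2 - 9) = (b + 3)*(b + 4)*(b - 3)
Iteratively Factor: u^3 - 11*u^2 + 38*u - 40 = (u - 4)*(u^2 - 7*u + 10) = (u - 5)*(u - 4)*(u - 2)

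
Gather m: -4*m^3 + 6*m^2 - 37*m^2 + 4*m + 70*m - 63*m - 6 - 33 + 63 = -4*m^3 - 31*m^2 + 11*m + 24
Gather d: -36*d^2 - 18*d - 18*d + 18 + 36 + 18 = -36*d^2 - 36*d + 72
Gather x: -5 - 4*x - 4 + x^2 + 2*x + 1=x^2 - 2*x - 8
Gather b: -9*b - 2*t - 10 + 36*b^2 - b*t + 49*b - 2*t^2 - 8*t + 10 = 36*b^2 + b*(40 - t) - 2*t^2 - 10*t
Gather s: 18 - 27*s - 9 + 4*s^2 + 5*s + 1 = 4*s^2 - 22*s + 10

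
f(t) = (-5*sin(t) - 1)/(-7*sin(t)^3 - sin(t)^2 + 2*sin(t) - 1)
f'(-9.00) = -3.35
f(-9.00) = -0.71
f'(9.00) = 4.10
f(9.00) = 3.66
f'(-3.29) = -10.42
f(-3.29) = 2.32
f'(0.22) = 9.59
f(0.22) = 3.06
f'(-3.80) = 5.14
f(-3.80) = 2.31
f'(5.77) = 4.48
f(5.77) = -1.04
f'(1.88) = 0.66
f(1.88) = 0.95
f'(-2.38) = -44.48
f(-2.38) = -4.41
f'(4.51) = -1.41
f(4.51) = 1.46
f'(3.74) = -7.20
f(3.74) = -1.52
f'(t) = (-5*sin(t) - 1)*(21*sin(t)^2*cos(t) + 2*sin(t)*cos(t) - 2*cos(t))/(-7*sin(t)^3 - sin(t)^2 + 2*sin(t) - 1)^2 - 5*cos(t)/(-7*sin(t)^3 - sin(t)^2 + 2*sin(t) - 1)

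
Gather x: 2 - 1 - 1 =0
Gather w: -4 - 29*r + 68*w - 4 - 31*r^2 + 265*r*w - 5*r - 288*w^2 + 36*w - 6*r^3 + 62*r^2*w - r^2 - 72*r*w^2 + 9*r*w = -6*r^3 - 32*r^2 - 34*r + w^2*(-72*r - 288) + w*(62*r^2 + 274*r + 104) - 8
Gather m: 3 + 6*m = 6*m + 3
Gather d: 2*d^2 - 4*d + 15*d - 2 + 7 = 2*d^2 + 11*d + 5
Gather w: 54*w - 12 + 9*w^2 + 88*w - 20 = 9*w^2 + 142*w - 32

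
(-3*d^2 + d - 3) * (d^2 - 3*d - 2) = -3*d^4 + 10*d^3 + 7*d + 6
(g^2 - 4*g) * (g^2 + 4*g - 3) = g^4 - 19*g^2 + 12*g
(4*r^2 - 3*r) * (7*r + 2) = 28*r^3 - 13*r^2 - 6*r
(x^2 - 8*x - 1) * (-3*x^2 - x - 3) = -3*x^4 + 23*x^3 + 8*x^2 + 25*x + 3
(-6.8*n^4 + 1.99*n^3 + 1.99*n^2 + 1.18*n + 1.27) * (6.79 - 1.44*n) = 9.792*n^5 - 49.0376*n^4 + 10.6465*n^3 + 11.8129*n^2 + 6.1834*n + 8.6233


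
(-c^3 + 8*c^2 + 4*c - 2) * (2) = -2*c^3 + 16*c^2 + 8*c - 4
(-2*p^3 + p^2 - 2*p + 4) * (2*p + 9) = -4*p^4 - 16*p^3 + 5*p^2 - 10*p + 36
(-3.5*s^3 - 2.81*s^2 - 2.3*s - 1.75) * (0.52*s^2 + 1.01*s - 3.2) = -1.82*s^5 - 4.9962*s^4 + 7.1659*s^3 + 5.759*s^2 + 5.5925*s + 5.6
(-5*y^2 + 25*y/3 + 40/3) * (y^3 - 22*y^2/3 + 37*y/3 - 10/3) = -5*y^5 + 45*y^4 - 985*y^3/9 + 65*y^2/3 + 410*y/3 - 400/9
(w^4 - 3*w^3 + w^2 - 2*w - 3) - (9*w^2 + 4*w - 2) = w^4 - 3*w^3 - 8*w^2 - 6*w - 1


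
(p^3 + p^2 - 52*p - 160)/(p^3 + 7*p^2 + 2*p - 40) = (p - 8)/(p - 2)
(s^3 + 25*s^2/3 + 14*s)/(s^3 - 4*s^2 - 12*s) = (s^2 + 25*s/3 + 14)/(s^2 - 4*s - 12)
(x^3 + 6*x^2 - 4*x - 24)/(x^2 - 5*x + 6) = (x^2 + 8*x + 12)/(x - 3)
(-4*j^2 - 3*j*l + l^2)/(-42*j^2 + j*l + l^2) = (-4*j^2 - 3*j*l + l^2)/(-42*j^2 + j*l + l^2)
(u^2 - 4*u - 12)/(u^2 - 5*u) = (u^2 - 4*u - 12)/(u*(u - 5))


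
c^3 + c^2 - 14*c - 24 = (c - 4)*(c + 2)*(c + 3)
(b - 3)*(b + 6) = b^2 + 3*b - 18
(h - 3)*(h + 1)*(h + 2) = h^3 - 7*h - 6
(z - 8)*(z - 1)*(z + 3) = z^3 - 6*z^2 - 19*z + 24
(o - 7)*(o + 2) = o^2 - 5*o - 14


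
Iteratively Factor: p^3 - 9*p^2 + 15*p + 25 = (p - 5)*(p^2 - 4*p - 5) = (p - 5)*(p + 1)*(p - 5)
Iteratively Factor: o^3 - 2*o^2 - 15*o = (o - 5)*(o^2 + 3*o) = o*(o - 5)*(o + 3)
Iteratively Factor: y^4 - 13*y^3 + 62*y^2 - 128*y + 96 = (y - 2)*(y^3 - 11*y^2 + 40*y - 48) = (y - 3)*(y - 2)*(y^2 - 8*y + 16) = (y - 4)*(y - 3)*(y - 2)*(y - 4)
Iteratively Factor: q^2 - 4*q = (q)*(q - 4)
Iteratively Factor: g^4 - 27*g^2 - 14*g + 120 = (g - 5)*(g^3 + 5*g^2 - 2*g - 24) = (g - 5)*(g + 3)*(g^2 + 2*g - 8) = (g - 5)*(g + 3)*(g + 4)*(g - 2)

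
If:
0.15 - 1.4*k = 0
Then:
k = 0.11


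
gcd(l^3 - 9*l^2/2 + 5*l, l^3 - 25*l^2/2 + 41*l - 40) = l^2 - 9*l/2 + 5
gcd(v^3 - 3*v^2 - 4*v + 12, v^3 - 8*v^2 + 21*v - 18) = v^2 - 5*v + 6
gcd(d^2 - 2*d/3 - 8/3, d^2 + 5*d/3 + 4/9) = d + 4/3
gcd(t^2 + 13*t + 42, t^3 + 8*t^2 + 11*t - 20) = 1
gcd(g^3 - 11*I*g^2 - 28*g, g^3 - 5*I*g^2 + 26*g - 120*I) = g - 4*I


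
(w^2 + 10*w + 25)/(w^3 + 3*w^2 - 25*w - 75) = (w + 5)/(w^2 - 2*w - 15)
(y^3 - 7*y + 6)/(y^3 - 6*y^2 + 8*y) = (y^2 + 2*y - 3)/(y*(y - 4))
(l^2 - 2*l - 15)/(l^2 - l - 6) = (-l^2 + 2*l + 15)/(-l^2 + l + 6)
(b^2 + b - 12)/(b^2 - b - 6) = (b + 4)/(b + 2)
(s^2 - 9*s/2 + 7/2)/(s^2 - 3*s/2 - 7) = (s - 1)/(s + 2)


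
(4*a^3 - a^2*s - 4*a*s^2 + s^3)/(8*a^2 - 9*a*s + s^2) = (-4*a^2 - 3*a*s + s^2)/(-8*a + s)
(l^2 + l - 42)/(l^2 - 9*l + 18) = (l + 7)/(l - 3)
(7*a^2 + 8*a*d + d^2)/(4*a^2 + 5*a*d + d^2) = (7*a + d)/(4*a + d)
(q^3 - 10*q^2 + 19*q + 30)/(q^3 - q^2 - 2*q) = (q^2 - 11*q + 30)/(q*(q - 2))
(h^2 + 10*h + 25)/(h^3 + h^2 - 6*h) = (h^2 + 10*h + 25)/(h*(h^2 + h - 6))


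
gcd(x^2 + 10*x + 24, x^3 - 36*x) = x + 6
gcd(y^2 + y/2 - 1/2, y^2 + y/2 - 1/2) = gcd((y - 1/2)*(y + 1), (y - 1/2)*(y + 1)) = y^2 + y/2 - 1/2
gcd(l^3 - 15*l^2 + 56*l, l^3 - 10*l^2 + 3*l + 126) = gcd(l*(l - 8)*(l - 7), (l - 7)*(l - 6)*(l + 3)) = l - 7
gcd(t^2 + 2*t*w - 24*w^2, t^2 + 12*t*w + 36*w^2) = t + 6*w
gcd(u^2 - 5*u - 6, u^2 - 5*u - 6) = u^2 - 5*u - 6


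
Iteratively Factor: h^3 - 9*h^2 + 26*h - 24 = (h - 4)*(h^2 - 5*h + 6) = (h - 4)*(h - 3)*(h - 2)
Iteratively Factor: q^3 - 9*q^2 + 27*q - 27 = (q - 3)*(q^2 - 6*q + 9) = (q - 3)^2*(q - 3)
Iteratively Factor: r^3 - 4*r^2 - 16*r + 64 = (r + 4)*(r^2 - 8*r + 16) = (r - 4)*(r + 4)*(r - 4)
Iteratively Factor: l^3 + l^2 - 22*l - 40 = (l - 5)*(l^2 + 6*l + 8) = (l - 5)*(l + 4)*(l + 2)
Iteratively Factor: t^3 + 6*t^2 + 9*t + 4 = (t + 1)*(t^2 + 5*t + 4) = (t + 1)*(t + 4)*(t + 1)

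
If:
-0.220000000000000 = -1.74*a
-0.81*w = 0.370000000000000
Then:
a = 0.13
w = -0.46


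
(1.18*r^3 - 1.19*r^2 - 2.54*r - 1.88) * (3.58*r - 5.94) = 4.2244*r^4 - 11.2694*r^3 - 2.0246*r^2 + 8.3572*r + 11.1672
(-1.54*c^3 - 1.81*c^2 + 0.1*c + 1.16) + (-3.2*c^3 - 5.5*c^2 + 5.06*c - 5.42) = -4.74*c^3 - 7.31*c^2 + 5.16*c - 4.26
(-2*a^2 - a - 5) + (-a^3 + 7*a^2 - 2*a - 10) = -a^3 + 5*a^2 - 3*a - 15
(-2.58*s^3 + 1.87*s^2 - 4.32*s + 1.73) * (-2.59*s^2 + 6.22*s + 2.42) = 6.6822*s^5 - 20.8909*s^4 + 16.5766*s^3 - 26.8257*s^2 + 0.3062*s + 4.1866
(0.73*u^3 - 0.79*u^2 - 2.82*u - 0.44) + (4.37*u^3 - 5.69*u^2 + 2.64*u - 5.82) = 5.1*u^3 - 6.48*u^2 - 0.18*u - 6.26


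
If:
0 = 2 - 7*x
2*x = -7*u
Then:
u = -4/49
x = 2/7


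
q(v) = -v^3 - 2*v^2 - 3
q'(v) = -3*v^2 - 4*v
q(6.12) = -307.13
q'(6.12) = -136.84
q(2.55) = -32.59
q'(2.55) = -29.71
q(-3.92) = 26.50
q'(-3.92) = -30.42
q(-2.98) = 5.70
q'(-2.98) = -14.72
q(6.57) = -372.92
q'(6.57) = -155.77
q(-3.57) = 17.01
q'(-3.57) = -23.95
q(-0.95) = -3.95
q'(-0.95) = 1.09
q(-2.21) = -1.97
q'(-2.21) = -5.81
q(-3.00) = 6.00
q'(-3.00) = -15.00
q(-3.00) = 6.00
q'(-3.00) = -15.00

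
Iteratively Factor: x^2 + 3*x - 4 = (x - 1)*(x + 4)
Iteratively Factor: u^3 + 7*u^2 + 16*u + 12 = (u + 3)*(u^2 + 4*u + 4) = (u + 2)*(u + 3)*(u + 2)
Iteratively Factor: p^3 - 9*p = (p + 3)*(p^2 - 3*p) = (p - 3)*(p + 3)*(p)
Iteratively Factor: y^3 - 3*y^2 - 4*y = (y - 4)*(y^2 + y) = (y - 4)*(y + 1)*(y)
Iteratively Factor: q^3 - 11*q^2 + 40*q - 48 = (q - 4)*(q^2 - 7*q + 12) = (q - 4)*(q - 3)*(q - 4)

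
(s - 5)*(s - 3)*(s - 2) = s^3 - 10*s^2 + 31*s - 30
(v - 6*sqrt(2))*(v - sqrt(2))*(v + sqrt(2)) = v^3 - 6*sqrt(2)*v^2 - 2*v + 12*sqrt(2)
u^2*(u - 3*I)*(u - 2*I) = u^4 - 5*I*u^3 - 6*u^2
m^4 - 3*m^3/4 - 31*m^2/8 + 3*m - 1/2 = (m - 2)*(m - 1/2)*(m - 1/4)*(m + 2)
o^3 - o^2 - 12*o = o*(o - 4)*(o + 3)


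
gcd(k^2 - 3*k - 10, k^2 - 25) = k - 5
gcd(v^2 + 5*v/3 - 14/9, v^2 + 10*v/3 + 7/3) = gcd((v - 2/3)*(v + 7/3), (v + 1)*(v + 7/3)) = v + 7/3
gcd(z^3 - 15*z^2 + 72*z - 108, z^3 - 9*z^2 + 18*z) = z^2 - 9*z + 18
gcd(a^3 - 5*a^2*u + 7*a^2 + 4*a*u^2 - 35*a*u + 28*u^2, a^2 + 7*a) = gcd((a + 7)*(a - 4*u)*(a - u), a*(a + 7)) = a + 7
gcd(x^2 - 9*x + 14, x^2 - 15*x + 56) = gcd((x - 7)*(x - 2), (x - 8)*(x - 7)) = x - 7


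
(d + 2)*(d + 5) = d^2 + 7*d + 10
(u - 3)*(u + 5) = u^2 + 2*u - 15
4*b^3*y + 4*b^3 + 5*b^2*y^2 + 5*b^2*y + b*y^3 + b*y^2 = (b + y)*(4*b + y)*(b*y + b)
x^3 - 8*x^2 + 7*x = x*(x - 7)*(x - 1)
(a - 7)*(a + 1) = a^2 - 6*a - 7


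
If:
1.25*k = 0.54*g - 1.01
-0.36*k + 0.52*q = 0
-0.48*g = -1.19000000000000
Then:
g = 2.48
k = 0.26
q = 0.18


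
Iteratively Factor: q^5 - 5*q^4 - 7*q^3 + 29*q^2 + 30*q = (q + 1)*(q^4 - 6*q^3 - q^2 + 30*q) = q*(q + 1)*(q^3 - 6*q^2 - q + 30) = q*(q - 3)*(q + 1)*(q^2 - 3*q - 10) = q*(q - 3)*(q + 1)*(q + 2)*(q - 5)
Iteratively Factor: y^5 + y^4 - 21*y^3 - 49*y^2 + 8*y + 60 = (y + 3)*(y^4 - 2*y^3 - 15*y^2 - 4*y + 20) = (y + 2)*(y + 3)*(y^3 - 4*y^2 - 7*y + 10) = (y + 2)^2*(y + 3)*(y^2 - 6*y + 5) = (y - 5)*(y + 2)^2*(y + 3)*(y - 1)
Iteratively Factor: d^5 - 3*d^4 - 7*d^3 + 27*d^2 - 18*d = (d - 2)*(d^4 - d^3 - 9*d^2 + 9*d) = (d - 2)*(d + 3)*(d^3 - 4*d^2 + 3*d) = (d - 3)*(d - 2)*(d + 3)*(d^2 - d) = (d - 3)*(d - 2)*(d - 1)*(d + 3)*(d)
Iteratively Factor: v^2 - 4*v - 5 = (v - 5)*(v + 1)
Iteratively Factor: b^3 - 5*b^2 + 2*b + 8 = (b - 4)*(b^2 - b - 2) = (b - 4)*(b - 2)*(b + 1)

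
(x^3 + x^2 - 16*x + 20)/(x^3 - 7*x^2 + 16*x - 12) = (x + 5)/(x - 3)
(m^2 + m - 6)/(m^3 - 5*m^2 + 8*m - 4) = (m + 3)/(m^2 - 3*m + 2)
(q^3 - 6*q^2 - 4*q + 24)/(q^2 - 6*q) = q - 4/q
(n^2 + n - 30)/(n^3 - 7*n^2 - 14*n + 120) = (n + 6)/(n^2 - 2*n - 24)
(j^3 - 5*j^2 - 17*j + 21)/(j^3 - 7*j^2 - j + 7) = (j + 3)/(j + 1)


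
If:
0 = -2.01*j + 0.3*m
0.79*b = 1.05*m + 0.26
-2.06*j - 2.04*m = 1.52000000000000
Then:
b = -0.53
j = -0.10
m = -0.65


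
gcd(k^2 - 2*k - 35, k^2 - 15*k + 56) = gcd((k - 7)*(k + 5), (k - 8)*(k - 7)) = k - 7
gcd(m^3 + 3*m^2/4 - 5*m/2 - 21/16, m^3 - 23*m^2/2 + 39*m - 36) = m - 3/2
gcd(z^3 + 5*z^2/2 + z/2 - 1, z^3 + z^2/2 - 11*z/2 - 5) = z^2 + 3*z + 2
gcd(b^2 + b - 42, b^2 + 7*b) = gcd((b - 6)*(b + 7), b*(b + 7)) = b + 7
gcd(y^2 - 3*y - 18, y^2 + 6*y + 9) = y + 3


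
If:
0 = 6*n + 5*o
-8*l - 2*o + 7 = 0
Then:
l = 7/8 - o/4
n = -5*o/6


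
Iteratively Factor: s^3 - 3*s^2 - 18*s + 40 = (s + 4)*(s^2 - 7*s + 10) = (s - 2)*(s + 4)*(s - 5)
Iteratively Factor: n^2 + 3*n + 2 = (n + 2)*(n + 1)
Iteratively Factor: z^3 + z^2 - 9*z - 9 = (z + 1)*(z^2 - 9) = (z - 3)*(z + 1)*(z + 3)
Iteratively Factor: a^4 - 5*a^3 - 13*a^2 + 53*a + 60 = (a + 1)*(a^3 - 6*a^2 - 7*a + 60) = (a - 4)*(a + 1)*(a^2 - 2*a - 15) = (a - 5)*(a - 4)*(a + 1)*(a + 3)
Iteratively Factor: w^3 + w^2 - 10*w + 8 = (w - 1)*(w^2 + 2*w - 8) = (w - 1)*(w + 4)*(w - 2)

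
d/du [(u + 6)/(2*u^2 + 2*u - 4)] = (u^2 + u - (u + 6)*(2*u + 1) - 2)/(2*(u^2 + u - 2)^2)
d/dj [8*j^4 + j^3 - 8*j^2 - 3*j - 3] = 32*j^3 + 3*j^2 - 16*j - 3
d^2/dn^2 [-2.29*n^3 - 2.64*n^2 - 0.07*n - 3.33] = -13.74*n - 5.28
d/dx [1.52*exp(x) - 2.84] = 1.52*exp(x)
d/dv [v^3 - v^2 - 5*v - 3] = 3*v^2 - 2*v - 5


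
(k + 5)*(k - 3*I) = k^2 + 5*k - 3*I*k - 15*I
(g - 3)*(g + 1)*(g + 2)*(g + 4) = g^4 + 4*g^3 - 7*g^2 - 34*g - 24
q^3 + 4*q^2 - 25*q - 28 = (q - 4)*(q + 1)*(q + 7)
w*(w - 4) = w^2 - 4*w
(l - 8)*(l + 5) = l^2 - 3*l - 40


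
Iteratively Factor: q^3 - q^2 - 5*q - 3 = (q - 3)*(q^2 + 2*q + 1) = (q - 3)*(q + 1)*(q + 1)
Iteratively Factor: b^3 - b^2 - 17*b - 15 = (b + 1)*(b^2 - 2*b - 15) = (b + 1)*(b + 3)*(b - 5)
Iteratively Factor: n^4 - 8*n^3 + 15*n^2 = (n)*(n^3 - 8*n^2 + 15*n) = n^2*(n^2 - 8*n + 15) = n^2*(n - 5)*(n - 3)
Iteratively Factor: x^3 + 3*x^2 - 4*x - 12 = (x + 2)*(x^2 + x - 6) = (x + 2)*(x + 3)*(x - 2)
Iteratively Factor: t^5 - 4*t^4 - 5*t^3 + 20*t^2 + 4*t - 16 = (t + 1)*(t^4 - 5*t^3 + 20*t - 16) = (t - 2)*(t + 1)*(t^3 - 3*t^2 - 6*t + 8) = (t - 4)*(t - 2)*(t + 1)*(t^2 + t - 2) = (t - 4)*(t - 2)*(t - 1)*(t + 1)*(t + 2)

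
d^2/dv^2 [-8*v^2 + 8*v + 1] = -16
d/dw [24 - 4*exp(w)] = -4*exp(w)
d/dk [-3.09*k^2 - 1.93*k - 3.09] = -6.18*k - 1.93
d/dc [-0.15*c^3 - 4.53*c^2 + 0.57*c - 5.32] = -0.45*c^2 - 9.06*c + 0.57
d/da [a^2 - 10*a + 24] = 2*a - 10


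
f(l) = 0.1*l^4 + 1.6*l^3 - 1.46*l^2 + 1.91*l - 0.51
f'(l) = 0.4*l^3 + 4.8*l^2 - 2.92*l + 1.91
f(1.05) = 1.86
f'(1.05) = 4.60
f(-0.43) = -1.73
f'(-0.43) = 4.02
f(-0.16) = -0.86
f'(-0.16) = 2.50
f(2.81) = 35.06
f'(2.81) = 40.48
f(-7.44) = -448.06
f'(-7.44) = 124.60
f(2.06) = 13.02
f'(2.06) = 19.76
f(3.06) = 46.28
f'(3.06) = 49.38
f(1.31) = 3.38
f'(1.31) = 7.22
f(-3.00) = -54.48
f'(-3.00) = 43.07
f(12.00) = 4650.57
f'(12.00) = 1349.27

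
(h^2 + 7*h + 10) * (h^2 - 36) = h^4 + 7*h^3 - 26*h^2 - 252*h - 360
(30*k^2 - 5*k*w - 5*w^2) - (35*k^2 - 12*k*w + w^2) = -5*k^2 + 7*k*w - 6*w^2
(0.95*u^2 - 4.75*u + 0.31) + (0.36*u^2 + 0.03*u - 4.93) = 1.31*u^2 - 4.72*u - 4.62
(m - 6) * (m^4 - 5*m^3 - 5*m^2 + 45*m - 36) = m^5 - 11*m^4 + 25*m^3 + 75*m^2 - 306*m + 216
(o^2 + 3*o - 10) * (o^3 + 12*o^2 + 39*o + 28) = o^5 + 15*o^4 + 65*o^3 + 25*o^2 - 306*o - 280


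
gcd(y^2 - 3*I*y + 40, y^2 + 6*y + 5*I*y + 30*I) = y + 5*I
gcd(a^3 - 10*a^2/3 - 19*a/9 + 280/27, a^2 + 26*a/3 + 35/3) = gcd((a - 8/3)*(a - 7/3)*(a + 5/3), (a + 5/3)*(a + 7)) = a + 5/3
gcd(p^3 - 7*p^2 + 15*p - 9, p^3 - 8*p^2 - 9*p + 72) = p - 3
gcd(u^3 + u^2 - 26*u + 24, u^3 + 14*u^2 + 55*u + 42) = u + 6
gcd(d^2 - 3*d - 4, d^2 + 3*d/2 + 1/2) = d + 1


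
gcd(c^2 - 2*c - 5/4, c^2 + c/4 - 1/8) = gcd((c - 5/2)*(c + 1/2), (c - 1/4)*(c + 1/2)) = c + 1/2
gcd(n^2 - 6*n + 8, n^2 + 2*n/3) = 1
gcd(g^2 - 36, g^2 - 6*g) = g - 6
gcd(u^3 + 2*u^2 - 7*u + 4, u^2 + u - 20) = 1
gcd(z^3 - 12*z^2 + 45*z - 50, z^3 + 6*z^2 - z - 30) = z - 2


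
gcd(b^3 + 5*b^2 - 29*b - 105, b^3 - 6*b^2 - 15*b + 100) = b - 5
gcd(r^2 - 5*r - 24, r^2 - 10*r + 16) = r - 8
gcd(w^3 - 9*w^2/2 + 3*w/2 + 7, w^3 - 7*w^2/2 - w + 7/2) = w^2 - 5*w/2 - 7/2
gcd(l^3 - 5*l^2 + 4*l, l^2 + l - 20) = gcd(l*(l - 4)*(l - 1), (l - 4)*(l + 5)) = l - 4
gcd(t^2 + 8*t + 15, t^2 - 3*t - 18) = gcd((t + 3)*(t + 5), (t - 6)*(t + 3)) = t + 3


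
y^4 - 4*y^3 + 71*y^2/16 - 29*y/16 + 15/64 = (y - 5/2)*(y - 3/4)*(y - 1/2)*(y - 1/4)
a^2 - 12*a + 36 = (a - 6)^2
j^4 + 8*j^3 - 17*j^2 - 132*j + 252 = (j - 3)*(j - 2)*(j + 6)*(j + 7)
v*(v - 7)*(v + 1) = v^3 - 6*v^2 - 7*v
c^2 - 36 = (c - 6)*(c + 6)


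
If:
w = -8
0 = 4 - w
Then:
No Solution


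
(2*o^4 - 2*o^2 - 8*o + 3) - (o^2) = 2*o^4 - 3*o^2 - 8*o + 3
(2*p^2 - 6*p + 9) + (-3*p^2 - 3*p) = -p^2 - 9*p + 9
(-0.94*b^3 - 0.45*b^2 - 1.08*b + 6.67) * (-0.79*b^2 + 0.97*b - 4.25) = 0.7426*b^5 - 0.5563*b^4 + 4.4117*b^3 - 4.4044*b^2 + 11.0599*b - 28.3475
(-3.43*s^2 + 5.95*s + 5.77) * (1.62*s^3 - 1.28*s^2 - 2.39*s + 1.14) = -5.5566*s^5 + 14.0294*s^4 + 9.9291*s^3 - 25.5163*s^2 - 7.0073*s + 6.5778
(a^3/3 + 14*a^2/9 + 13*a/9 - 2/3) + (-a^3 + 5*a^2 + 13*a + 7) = -2*a^3/3 + 59*a^2/9 + 130*a/9 + 19/3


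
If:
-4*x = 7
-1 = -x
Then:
No Solution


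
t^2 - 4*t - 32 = (t - 8)*(t + 4)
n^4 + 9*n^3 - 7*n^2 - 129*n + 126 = (n - 3)*(n - 1)*(n + 6)*(n + 7)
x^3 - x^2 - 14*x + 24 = (x - 3)*(x - 2)*(x + 4)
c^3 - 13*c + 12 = (c - 3)*(c - 1)*(c + 4)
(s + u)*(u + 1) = s*u + s + u^2 + u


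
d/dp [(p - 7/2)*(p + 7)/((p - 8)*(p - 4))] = (-31*p^2 + 226*p - 364)/(2*(p^4 - 24*p^3 + 208*p^2 - 768*p + 1024))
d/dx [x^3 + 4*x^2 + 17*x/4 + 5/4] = 3*x^2 + 8*x + 17/4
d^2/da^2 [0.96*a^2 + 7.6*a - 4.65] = 1.92000000000000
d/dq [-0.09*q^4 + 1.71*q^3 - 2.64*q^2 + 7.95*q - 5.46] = -0.36*q^3 + 5.13*q^2 - 5.28*q + 7.95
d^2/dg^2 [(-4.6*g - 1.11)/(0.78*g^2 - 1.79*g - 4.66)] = ((1.56*g - 1.79)*(3.12*g - 3.58)*(4.6*g + 1.11) + (21.528*g - 14.7364)*(-0.78*g^2 + 1.79*g + 4.66))/(-0.78*g^2 + 1.79*g + 4.66)^3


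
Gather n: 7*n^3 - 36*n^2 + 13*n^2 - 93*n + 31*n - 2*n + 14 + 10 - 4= 7*n^3 - 23*n^2 - 64*n + 20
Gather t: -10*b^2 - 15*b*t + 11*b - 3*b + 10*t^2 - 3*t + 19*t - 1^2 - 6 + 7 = -10*b^2 + 8*b + 10*t^2 + t*(16 - 15*b)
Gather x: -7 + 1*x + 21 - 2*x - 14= -x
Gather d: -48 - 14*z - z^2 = -z^2 - 14*z - 48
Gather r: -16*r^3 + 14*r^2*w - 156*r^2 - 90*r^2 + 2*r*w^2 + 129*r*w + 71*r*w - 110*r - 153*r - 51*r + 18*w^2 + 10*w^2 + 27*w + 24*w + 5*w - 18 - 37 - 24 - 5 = -16*r^3 + r^2*(14*w - 246) + r*(2*w^2 + 200*w - 314) + 28*w^2 + 56*w - 84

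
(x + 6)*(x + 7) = x^2 + 13*x + 42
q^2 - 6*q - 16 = (q - 8)*(q + 2)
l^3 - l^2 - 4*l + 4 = (l - 2)*(l - 1)*(l + 2)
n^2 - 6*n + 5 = (n - 5)*(n - 1)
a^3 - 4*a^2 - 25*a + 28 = (a - 7)*(a - 1)*(a + 4)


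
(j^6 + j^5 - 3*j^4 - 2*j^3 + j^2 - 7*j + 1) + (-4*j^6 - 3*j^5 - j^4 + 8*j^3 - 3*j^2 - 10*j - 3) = -3*j^6 - 2*j^5 - 4*j^4 + 6*j^3 - 2*j^2 - 17*j - 2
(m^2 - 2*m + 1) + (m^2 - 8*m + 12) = 2*m^2 - 10*m + 13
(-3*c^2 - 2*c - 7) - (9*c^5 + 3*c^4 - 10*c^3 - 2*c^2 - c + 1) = -9*c^5 - 3*c^4 + 10*c^3 - c^2 - c - 8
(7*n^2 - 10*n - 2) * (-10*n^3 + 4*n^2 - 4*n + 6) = -70*n^5 + 128*n^4 - 48*n^3 + 74*n^2 - 52*n - 12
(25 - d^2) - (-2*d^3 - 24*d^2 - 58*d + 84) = 2*d^3 + 23*d^2 + 58*d - 59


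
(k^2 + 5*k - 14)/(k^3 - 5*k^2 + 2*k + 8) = (k + 7)/(k^2 - 3*k - 4)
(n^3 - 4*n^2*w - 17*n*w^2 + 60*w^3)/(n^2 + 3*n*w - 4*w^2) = (-n^2 + 8*n*w - 15*w^2)/(-n + w)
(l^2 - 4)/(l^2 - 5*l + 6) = (l + 2)/(l - 3)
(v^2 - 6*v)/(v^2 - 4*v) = (v - 6)/(v - 4)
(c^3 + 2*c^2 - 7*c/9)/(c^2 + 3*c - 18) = c*(9*c^2 + 18*c - 7)/(9*(c^2 + 3*c - 18))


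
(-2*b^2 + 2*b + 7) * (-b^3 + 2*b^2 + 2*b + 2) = 2*b^5 - 6*b^4 - 7*b^3 + 14*b^2 + 18*b + 14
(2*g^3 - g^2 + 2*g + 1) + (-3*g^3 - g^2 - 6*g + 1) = -g^3 - 2*g^2 - 4*g + 2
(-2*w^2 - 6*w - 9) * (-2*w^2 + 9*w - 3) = 4*w^4 - 6*w^3 - 30*w^2 - 63*w + 27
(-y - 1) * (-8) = 8*y + 8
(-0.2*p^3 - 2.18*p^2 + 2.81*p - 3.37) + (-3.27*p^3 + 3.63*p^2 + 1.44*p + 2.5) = -3.47*p^3 + 1.45*p^2 + 4.25*p - 0.87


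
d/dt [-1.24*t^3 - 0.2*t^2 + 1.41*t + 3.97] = -3.72*t^2 - 0.4*t + 1.41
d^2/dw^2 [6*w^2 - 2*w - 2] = 12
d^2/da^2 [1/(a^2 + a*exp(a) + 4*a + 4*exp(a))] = (-(a*exp(a) + 6*exp(a) + 2)*(a^2 + a*exp(a) + 4*a + 4*exp(a)) + 2*(a*exp(a) + 2*a + 5*exp(a) + 4)^2)/(a^2 + a*exp(a) + 4*a + 4*exp(a))^3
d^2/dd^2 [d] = 0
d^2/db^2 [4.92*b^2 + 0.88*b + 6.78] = 9.84000000000000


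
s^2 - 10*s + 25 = (s - 5)^2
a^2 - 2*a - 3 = (a - 3)*(a + 1)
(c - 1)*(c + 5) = c^2 + 4*c - 5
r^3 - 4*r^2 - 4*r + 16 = (r - 4)*(r - 2)*(r + 2)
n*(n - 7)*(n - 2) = n^3 - 9*n^2 + 14*n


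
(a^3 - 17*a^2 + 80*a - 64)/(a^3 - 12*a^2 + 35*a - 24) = (a - 8)/(a - 3)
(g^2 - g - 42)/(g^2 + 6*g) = (g - 7)/g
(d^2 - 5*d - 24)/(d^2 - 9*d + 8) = (d + 3)/(d - 1)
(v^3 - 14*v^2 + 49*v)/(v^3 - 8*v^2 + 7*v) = (v - 7)/(v - 1)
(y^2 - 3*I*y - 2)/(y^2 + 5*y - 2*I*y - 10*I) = (y - I)/(y + 5)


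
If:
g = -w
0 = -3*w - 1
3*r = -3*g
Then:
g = 1/3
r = -1/3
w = -1/3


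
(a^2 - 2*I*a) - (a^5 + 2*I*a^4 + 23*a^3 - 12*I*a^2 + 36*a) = -a^5 - 2*I*a^4 - 23*a^3 + a^2 + 12*I*a^2 - 36*a - 2*I*a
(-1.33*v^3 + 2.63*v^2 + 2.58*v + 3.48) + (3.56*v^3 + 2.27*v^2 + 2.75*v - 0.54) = 2.23*v^3 + 4.9*v^2 + 5.33*v + 2.94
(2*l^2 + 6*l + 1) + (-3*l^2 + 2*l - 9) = -l^2 + 8*l - 8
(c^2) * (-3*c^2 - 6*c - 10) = -3*c^4 - 6*c^3 - 10*c^2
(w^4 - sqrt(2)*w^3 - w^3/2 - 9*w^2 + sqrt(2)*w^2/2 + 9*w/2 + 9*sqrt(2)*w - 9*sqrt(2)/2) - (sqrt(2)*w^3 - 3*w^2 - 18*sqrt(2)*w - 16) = w^4 - 2*sqrt(2)*w^3 - w^3/2 - 6*w^2 + sqrt(2)*w^2/2 + 9*w/2 + 27*sqrt(2)*w - 9*sqrt(2)/2 + 16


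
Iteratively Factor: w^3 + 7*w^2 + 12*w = (w + 3)*(w^2 + 4*w) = w*(w + 3)*(w + 4)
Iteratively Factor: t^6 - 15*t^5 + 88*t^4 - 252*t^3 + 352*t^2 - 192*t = (t - 3)*(t^5 - 12*t^4 + 52*t^3 - 96*t^2 + 64*t) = (t - 3)*(t - 2)*(t^4 - 10*t^3 + 32*t^2 - 32*t) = (t - 4)*(t - 3)*(t - 2)*(t^3 - 6*t^2 + 8*t) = (t - 4)^2*(t - 3)*(t - 2)*(t^2 - 2*t) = t*(t - 4)^2*(t - 3)*(t - 2)*(t - 2)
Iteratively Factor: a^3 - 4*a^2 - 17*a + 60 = (a - 3)*(a^2 - a - 20) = (a - 3)*(a + 4)*(a - 5)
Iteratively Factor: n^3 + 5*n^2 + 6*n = (n + 2)*(n^2 + 3*n) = n*(n + 2)*(n + 3)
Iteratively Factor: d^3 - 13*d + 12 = (d - 1)*(d^2 + d - 12) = (d - 1)*(d + 4)*(d - 3)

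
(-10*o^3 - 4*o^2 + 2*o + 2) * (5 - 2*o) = 20*o^4 - 42*o^3 - 24*o^2 + 6*o + 10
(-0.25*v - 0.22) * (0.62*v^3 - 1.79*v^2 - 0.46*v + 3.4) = -0.155*v^4 + 0.3111*v^3 + 0.5088*v^2 - 0.7488*v - 0.748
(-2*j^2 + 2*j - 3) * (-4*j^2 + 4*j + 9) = 8*j^4 - 16*j^3 + 2*j^2 + 6*j - 27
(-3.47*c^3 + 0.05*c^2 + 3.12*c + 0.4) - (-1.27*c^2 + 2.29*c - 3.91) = -3.47*c^3 + 1.32*c^2 + 0.83*c + 4.31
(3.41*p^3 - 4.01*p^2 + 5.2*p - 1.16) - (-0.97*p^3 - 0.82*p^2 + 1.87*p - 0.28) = 4.38*p^3 - 3.19*p^2 + 3.33*p - 0.88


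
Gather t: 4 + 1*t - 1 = t + 3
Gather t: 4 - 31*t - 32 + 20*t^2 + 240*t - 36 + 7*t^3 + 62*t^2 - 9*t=7*t^3 + 82*t^2 + 200*t - 64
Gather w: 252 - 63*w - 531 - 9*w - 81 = -72*w - 360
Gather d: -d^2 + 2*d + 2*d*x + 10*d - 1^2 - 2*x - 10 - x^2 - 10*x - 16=-d^2 + d*(2*x + 12) - x^2 - 12*x - 27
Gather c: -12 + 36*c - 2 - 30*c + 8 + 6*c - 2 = 12*c - 8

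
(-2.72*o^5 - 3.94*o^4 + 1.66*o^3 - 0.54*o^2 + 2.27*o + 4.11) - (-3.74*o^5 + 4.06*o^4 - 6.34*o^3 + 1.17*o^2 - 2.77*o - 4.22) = 1.02*o^5 - 8.0*o^4 + 8.0*o^3 - 1.71*o^2 + 5.04*o + 8.33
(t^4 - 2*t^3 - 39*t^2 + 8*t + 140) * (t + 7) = t^5 + 5*t^4 - 53*t^3 - 265*t^2 + 196*t + 980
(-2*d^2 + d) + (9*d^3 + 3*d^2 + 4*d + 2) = 9*d^3 + d^2 + 5*d + 2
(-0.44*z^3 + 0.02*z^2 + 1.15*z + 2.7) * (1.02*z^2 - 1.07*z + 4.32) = -0.4488*z^5 + 0.4912*z^4 - 0.7492*z^3 + 1.6099*z^2 + 2.079*z + 11.664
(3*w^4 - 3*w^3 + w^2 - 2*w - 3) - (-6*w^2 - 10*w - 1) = 3*w^4 - 3*w^3 + 7*w^2 + 8*w - 2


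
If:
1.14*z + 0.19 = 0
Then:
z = -0.17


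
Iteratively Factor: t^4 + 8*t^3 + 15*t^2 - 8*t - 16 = (t + 1)*(t^3 + 7*t^2 + 8*t - 16) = (t - 1)*(t + 1)*(t^2 + 8*t + 16) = (t - 1)*(t + 1)*(t + 4)*(t + 4)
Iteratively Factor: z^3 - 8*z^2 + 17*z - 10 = (z - 2)*(z^2 - 6*z + 5) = (z - 5)*(z - 2)*(z - 1)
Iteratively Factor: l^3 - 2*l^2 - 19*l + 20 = (l - 1)*(l^2 - l - 20) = (l - 1)*(l + 4)*(l - 5)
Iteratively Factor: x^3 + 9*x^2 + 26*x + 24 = (x + 2)*(x^2 + 7*x + 12) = (x + 2)*(x + 3)*(x + 4)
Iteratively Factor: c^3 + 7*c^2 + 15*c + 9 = (c + 3)*(c^2 + 4*c + 3) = (c + 1)*(c + 3)*(c + 3)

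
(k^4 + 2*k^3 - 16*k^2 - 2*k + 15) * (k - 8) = k^5 - 6*k^4 - 32*k^3 + 126*k^2 + 31*k - 120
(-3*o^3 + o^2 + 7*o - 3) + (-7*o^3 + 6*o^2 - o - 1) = -10*o^3 + 7*o^2 + 6*o - 4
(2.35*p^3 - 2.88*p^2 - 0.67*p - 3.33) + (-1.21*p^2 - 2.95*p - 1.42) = 2.35*p^3 - 4.09*p^2 - 3.62*p - 4.75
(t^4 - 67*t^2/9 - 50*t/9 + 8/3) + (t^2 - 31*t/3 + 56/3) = t^4 - 58*t^2/9 - 143*t/9 + 64/3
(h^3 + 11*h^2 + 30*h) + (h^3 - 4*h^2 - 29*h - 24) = 2*h^3 + 7*h^2 + h - 24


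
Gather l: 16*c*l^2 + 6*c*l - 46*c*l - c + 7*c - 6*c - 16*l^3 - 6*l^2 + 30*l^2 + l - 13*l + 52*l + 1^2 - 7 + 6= -16*l^3 + l^2*(16*c + 24) + l*(40 - 40*c)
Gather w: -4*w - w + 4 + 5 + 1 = 10 - 5*w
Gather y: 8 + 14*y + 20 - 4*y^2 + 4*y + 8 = -4*y^2 + 18*y + 36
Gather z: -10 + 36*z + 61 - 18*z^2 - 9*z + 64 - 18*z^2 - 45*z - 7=-36*z^2 - 18*z + 108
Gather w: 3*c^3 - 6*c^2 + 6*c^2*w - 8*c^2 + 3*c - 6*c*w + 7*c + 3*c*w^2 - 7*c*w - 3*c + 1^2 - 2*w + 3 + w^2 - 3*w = 3*c^3 - 14*c^2 + 7*c + w^2*(3*c + 1) + w*(6*c^2 - 13*c - 5) + 4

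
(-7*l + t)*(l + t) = -7*l^2 - 6*l*t + t^2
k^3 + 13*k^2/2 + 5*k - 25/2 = (k - 1)*(k + 5/2)*(k + 5)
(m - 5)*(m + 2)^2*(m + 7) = m^4 + 6*m^3 - 23*m^2 - 132*m - 140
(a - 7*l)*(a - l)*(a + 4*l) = a^3 - 4*a^2*l - 25*a*l^2 + 28*l^3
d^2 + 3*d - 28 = (d - 4)*(d + 7)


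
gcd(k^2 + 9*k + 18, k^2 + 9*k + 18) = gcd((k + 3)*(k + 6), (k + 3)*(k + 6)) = k^2 + 9*k + 18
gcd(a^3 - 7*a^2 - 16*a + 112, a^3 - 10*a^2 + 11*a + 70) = a - 7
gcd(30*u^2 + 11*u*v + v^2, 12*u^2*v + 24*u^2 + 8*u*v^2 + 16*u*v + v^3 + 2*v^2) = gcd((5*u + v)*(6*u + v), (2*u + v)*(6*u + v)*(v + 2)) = 6*u + v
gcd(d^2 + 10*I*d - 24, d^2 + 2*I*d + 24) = d + 6*I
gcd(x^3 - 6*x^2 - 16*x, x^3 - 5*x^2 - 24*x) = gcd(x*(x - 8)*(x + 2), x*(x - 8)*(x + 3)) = x^2 - 8*x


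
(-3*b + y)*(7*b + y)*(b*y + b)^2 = -21*b^4*y^2 - 42*b^4*y - 21*b^4 + 4*b^3*y^3 + 8*b^3*y^2 + 4*b^3*y + b^2*y^4 + 2*b^2*y^3 + b^2*y^2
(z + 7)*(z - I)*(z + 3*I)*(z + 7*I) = z^4 + 7*z^3 + 9*I*z^3 - 11*z^2 + 63*I*z^2 - 77*z + 21*I*z + 147*I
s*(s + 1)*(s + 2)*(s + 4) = s^4 + 7*s^3 + 14*s^2 + 8*s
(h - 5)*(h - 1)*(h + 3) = h^3 - 3*h^2 - 13*h + 15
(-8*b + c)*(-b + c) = 8*b^2 - 9*b*c + c^2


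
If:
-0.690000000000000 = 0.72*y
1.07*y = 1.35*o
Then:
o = -0.76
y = -0.96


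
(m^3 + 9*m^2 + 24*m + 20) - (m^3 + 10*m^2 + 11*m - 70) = -m^2 + 13*m + 90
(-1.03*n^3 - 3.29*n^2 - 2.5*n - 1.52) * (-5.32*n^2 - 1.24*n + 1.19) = 5.4796*n^5 + 18.78*n^4 + 16.1539*n^3 + 7.2713*n^2 - 1.0902*n - 1.8088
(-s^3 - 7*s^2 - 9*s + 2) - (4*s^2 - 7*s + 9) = -s^3 - 11*s^2 - 2*s - 7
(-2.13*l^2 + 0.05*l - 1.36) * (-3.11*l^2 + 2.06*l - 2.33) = 6.6243*l^4 - 4.5433*l^3 + 9.2955*l^2 - 2.9181*l + 3.1688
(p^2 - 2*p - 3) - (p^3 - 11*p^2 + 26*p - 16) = -p^3 + 12*p^2 - 28*p + 13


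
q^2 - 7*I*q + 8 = (q - 8*I)*(q + I)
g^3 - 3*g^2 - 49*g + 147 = (g - 7)*(g - 3)*(g + 7)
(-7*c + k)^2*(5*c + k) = 245*c^3 - 21*c^2*k - 9*c*k^2 + k^3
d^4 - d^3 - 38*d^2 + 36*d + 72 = (d - 6)*(d - 2)*(d + 1)*(d + 6)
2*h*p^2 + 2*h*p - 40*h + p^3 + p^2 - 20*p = (2*h + p)*(p - 4)*(p + 5)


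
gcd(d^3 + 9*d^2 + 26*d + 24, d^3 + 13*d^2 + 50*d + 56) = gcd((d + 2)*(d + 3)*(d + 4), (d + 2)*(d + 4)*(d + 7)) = d^2 + 6*d + 8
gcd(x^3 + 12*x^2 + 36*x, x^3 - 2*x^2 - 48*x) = x^2 + 6*x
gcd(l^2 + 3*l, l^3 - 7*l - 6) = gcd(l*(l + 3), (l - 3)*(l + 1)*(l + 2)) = 1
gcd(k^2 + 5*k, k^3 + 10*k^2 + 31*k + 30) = k + 5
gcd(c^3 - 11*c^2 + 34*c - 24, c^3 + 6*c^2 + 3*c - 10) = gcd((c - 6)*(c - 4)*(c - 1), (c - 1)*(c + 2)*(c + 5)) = c - 1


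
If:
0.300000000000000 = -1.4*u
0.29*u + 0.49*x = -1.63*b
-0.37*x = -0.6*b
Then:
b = 0.03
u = -0.21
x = 0.04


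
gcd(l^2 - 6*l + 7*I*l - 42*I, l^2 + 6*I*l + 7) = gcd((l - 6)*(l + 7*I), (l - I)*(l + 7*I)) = l + 7*I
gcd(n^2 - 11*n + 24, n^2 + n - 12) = n - 3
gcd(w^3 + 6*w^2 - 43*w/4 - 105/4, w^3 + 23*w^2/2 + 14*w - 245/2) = w^2 + 9*w/2 - 35/2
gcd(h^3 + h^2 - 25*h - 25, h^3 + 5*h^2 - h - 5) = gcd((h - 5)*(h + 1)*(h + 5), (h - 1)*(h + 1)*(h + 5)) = h^2 + 6*h + 5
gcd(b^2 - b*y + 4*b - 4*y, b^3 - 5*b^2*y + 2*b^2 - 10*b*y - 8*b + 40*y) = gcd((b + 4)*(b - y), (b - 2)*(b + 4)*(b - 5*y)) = b + 4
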